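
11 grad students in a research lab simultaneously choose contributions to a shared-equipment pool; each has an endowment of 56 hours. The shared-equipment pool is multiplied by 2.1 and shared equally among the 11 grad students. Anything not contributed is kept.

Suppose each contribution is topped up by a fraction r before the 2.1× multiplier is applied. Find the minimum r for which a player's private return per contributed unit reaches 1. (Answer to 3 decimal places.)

4.238

With matching at rate r, one contributed unit becomes (1 + r) in the shared-equipment pool and returns 2.1 × (1 + r) / 11 to the contributor.
Setting this equal to 1: 1 + r = 11/2.1 = 5.2381.
So the minimum matching rate is r = 5.2381 − 1 = 4.238.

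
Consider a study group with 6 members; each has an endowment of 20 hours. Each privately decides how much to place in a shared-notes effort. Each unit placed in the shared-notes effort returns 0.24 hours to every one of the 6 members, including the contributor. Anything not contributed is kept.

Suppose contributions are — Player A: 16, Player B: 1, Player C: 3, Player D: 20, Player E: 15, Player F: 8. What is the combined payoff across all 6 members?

147.72 hours

Total contributed: 16 + 1 + 3 + 20 + 15 + 8 = 63; total kept: 6 × 20 − 63 = 57.
The shared-notes effort pays out 0.24 × 6 × 63 = 90.72 in aggregate.
Group total = 57 + 90.72 = 147.72.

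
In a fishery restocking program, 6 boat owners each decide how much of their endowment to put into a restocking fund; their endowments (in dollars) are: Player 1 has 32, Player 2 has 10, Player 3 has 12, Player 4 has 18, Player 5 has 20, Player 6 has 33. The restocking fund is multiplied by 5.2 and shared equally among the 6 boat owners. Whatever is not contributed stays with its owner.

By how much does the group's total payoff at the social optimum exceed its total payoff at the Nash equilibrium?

525.00 dollars

The private return per contributed unit is 5.2/6 = 0.8667 < 1 for every player regardless of endowment, so the Nash equilibrium is zero contribution and the group total is Σ E_j = 32 + 10 + 12 + 18 + 20 + 33 = 125.
Each contributed unit returns 5.200 to the group, so the social optimum is full contribution by everyone: group total = 5.200 × 125 = 650.00.
Efficiency loss = (5.200 − 1) × 125 = 525.00.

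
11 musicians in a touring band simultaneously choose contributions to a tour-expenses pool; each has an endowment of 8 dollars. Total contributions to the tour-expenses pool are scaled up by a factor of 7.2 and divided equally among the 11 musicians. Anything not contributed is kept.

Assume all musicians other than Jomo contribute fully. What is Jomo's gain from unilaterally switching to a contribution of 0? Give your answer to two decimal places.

2.76 dollars

Switching from a contribution of 8 to 0 lets Jomo keep an extra 8 dollars, but lowers the tour-expenses pool by 8, which costs Jomo their own share of that drop: 7.2/11 × 8 = 5.24.
Net gain = 8 − 5.24 = 2.76. The private return per contributed unit (0.6545) is below 1, so free-riding is indeed the best response regardless of what the others do.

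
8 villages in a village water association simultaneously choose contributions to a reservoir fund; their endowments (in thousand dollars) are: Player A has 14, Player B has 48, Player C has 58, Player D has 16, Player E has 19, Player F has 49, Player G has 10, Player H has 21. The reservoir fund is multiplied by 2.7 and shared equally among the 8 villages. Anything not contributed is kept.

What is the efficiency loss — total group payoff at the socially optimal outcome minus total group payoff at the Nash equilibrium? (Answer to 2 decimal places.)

The private return per contributed unit is 2.7/8 = 0.3375 < 1 for every player regardless of endowment, so the Nash equilibrium is zero contribution and the group total is Σ E_j = 14 + 48 + 58 + 16 + 19 + 49 + 10 + 21 = 235.
Each contributed unit returns 2.700 to the group, so the social optimum is full contribution by everyone: group total = 2.700 × 235 = 634.50.
Efficiency loss = (2.700 − 1) × 235 = 399.50.

399.50 thousand dollars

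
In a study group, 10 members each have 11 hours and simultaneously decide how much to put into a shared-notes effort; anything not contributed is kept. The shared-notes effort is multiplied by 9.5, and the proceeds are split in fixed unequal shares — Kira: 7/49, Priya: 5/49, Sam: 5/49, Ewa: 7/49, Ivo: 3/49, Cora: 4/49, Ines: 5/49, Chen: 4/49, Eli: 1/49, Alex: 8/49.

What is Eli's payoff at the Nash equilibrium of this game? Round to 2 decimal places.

17.40 hours

A player with share s gets back 9.5·s per unit contributed, so full contribution is dominant for anyone with s > 1/9.5 = 0.1053 and zero contribution is dominant for anyone below.
Kira, Ewa and Alex clear that bar, contributing 11 each; the remaining 7 contribute 0. Total contributed: 33.
Eli keeps 11 and receives 9.5 × 33 × 1/49 = 6.40 from the shared-notes effort, for a payoff of 17.40.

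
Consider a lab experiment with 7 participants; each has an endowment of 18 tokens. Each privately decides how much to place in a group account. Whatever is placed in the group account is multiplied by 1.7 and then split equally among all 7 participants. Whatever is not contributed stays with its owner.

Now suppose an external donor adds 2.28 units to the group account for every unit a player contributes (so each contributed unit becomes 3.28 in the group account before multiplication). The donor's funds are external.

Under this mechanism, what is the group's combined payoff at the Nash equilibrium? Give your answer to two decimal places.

126.00 tokens

Even with the mechanism, each unit contributed returns only 1.7 × 3.28 / 7 = 0.7966 per unit of net cost, so contributing nothing is still dominant.
Everyone keeps their endowment and the group total is 7 × 18 = 126.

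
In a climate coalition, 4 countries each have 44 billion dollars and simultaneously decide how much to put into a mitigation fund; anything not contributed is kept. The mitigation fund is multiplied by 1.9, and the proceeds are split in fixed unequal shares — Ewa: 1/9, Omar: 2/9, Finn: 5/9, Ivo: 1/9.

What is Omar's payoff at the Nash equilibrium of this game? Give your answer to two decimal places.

Player j's private return per contributed unit is 1.9 × (j's share). Contributing is weakly dominant for j when that share is at least 1/1.9 = 0.5263, and contributing 0 is dominant otherwise.
Only Finn (5/9) clears that bar, contributing 44; the remaining 3 contribute 0. Total contributed: 44.
Omar keeps 44 and receives 1.9 × 44 × 2/9 = 18.58 from the mitigation fund, for a payoff of 62.58.

62.58 billion dollars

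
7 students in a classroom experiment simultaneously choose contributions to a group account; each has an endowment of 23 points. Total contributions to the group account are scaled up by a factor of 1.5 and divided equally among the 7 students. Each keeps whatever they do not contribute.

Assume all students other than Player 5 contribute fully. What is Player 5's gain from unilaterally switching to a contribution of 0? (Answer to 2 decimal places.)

Switching from a contribution of 23 to 0 lets Player 5 keep an extra 23 points, but lowers the group account by 23, which costs Player 5 their own share of that drop: 1.5/7 × 23 = 4.93.
Net gain = 23 − 4.93 = 18.07. The private return per contributed unit (0.2143) is below 1, so free-riding is indeed the best response regardless of what the others do.

18.07 points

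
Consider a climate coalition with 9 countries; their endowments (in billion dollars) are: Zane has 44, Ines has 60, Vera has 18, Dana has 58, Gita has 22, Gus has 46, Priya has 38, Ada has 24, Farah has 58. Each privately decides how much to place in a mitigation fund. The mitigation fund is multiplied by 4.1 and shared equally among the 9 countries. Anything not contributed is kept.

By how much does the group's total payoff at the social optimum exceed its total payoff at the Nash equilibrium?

1140.80 billion dollars

The private return per contributed unit is 4.1/9 = 0.4556 < 1 for every player regardless of endowment, so the Nash equilibrium is zero contribution and the group total is Σ E_j = 44 + 60 + 18 + 58 + 22 + 46 + 38 + 24 + 58 = 368.
Each contributed unit returns 4.100 to the group, so the social optimum is full contribution by everyone: group total = 4.100 × 368 = 1508.80.
Efficiency loss = (4.100 − 1) × 368 = 1140.80.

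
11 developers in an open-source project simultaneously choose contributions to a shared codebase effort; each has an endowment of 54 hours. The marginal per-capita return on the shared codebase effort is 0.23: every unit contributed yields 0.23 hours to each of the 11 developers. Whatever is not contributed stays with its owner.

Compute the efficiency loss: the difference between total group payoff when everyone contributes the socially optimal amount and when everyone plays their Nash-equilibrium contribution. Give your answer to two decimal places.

908.82 hours

The private return per contributed unit is 0.23 < 1, so contributing 0 is dominant for every player. At the Nash equilibrium everyone keeps their 54, and the group total is 11 × 54 = 594.
Each contributed unit returns 2.530 to the group as a whole (0.23 to each of 11 players), which exceeds 1, so the social optimum is full contribution: group total = 2.530 × 594 = 1502.82.
Efficiency loss = 1502.82 − 594 = 908.82.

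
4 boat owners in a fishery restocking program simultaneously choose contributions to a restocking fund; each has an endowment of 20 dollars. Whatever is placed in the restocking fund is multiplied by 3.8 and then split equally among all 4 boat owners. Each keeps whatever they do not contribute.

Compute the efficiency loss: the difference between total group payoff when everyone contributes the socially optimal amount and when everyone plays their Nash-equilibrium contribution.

Each contributed unit returns 3.8/4 = 0.9500 to its contributor — below 1 — so contributing 0 is dominant for every player. At the Nash equilibrium everyone keeps their 20, and the group total is 4 × 20 = 80.
Each contributed unit returns 3.800 to the group as a whole (0.9500 to each of 4 players), which exceeds 1, so the social optimum is full contribution: group total = 3.800 × 80 = 304.00.
Efficiency loss = 304.00 − 80 = 224.00.

224.00 dollars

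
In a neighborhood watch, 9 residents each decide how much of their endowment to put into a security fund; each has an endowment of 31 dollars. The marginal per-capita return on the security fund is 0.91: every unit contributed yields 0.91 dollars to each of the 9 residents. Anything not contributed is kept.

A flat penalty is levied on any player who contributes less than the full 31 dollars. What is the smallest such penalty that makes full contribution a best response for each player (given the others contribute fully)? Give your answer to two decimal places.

2.79 dollars

Given the others contribute fully, the best deviation is to contribute 0 (any partial contribution still incurs the fine and gives up units whose private return 0.91 is below 1).
Deviating from 31 to 0 saves 31 dollars but forfeits the deviator's share of the drop in the security fund: 0.91 × 31 = 28.21.
So the deviation gain is 31 − 28.21 = 2.79, and the fine must be at least 2.79 dollars to wipe it out.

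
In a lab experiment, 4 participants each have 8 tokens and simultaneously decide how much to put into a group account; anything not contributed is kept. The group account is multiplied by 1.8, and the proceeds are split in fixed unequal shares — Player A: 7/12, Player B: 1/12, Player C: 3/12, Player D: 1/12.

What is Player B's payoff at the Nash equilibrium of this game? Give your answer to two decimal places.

For player j, contributing a unit is worthwhile iff 1.8 × (j's share) ≥ 1, i.e. iff j's share is at least 0.5556.
Player A alone (share 7/12) is above the threshold, contributing 8; the remaining 3 contribute 0. Total contributed: 8.
Player B keeps 8 and receives 1.8 × 8 × 1/12 = 1.20 from the group account, for a payoff of 9.20.

9.20 tokens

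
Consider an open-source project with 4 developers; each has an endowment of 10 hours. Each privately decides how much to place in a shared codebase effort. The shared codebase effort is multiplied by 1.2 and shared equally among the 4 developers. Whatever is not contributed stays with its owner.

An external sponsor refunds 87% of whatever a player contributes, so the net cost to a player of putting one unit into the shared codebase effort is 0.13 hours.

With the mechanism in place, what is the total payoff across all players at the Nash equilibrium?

82.80 hours

The effective private return per unit is now (1.2/4) / 0.13 = 2.3077 > 1, so every player's dominant strategy flips to full contribution.
So the Nash equilibrium is full contribution by all 4; the group earns 4 × (10 × 0.87 + 1.2 × 10) = 82.80.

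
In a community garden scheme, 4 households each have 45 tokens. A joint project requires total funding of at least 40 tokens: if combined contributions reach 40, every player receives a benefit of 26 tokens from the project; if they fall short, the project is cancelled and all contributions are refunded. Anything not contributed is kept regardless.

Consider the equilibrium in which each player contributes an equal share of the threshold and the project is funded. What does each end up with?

Equal share of the threshold: 40/4 = 10.
At this profile no one gains by cutting their contribution: any cut drops the total below 40, the project is cancelled, contributions are refunded, and the deviator ends with 45, which is less than 45 − 10 + 26 = 61. Contributing more than 10 just wastes the excess. So contributing exactly 10 is a best response.
Each player's payoff: 45 − 10 + 26 = 61.

61 tokens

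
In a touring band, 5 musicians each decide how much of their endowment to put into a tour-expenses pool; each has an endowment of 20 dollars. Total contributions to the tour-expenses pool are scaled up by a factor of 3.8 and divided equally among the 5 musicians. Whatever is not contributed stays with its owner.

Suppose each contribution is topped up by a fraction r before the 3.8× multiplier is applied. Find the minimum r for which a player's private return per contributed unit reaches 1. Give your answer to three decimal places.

0.316

With matching at rate r, one contributed unit becomes (1 + r) in the tour-expenses pool and returns 3.8 × (1 + r) / 5 to the contributor.
Setting this equal to 1: 1 + r = 5/3.8 = 1.3158.
So the minimum matching rate is r = 1.3158 − 1 = 0.316.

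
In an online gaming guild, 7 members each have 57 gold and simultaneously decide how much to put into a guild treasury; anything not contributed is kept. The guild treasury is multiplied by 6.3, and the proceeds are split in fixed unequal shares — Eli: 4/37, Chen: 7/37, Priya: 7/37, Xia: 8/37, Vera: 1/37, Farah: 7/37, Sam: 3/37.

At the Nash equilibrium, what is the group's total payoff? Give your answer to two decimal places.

1607.40 gold

Player j's private return per contributed unit is 6.3 × (j's share). Contributing is weakly dominant for j when that share is at least 1/6.3 = 0.1587, and contributing 0 is dominant otherwise.
Chen, Priya, Xia and Farah are above the threshold, contributing 57 each; the remaining 3 contribute 0. Total contributed: 228.
The guild treasury pays out 6.3 × 228 = 1436.40 in total (split across the unequal shares, but the aggregate is all that matters for the group sum).
The 3 free-riders keep 57 each, adding 171. Group total = 171 + 1436.40 = 1607.40.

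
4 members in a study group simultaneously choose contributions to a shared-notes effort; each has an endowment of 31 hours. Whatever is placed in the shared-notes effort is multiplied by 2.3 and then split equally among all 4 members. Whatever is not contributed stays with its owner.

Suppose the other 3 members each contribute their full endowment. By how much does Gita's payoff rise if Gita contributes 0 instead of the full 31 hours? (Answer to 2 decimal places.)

13.18 hours

Switching from a contribution of 31 to 0 lets Gita keep an extra 31 hours, but lowers the shared-notes effort by 31, which costs Gita their own share of that drop: 2.3/4 × 31 = 17.82.
Net gain = 31 − 17.82 = 13.18. The private return per contributed unit (0.5750) is below 1, so free-riding is indeed the best response regardless of what the others do.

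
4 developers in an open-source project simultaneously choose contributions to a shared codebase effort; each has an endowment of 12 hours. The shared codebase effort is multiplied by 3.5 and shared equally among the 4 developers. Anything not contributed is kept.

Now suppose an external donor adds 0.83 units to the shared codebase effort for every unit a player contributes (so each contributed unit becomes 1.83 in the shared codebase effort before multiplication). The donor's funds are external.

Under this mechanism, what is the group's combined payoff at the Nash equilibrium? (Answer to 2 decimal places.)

307.44 hours

Under the mechanism each unit contributed yields 3.5 × 1.83 / 4 = 1.6013 back to its contributor per unit of net cost, which exceeds 1, making full contribution the dominant choice for everyone.
So the Nash equilibrium is full contribution by all 4; the group earns 3.5 × 1.83 × 48 = 307.44.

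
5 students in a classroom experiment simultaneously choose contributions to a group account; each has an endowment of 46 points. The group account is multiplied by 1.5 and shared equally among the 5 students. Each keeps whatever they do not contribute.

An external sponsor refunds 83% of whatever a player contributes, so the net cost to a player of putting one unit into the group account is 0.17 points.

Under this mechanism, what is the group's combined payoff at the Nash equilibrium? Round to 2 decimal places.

The effective private return per unit is now (1.5/5) / 0.17 = 1.7647 > 1, so every player's dominant strategy flips to full contribution.
At the Nash equilibrium everyone contributes 46. Group total payoff = 5 × (46 × 0.83 + 1.5 × 46) = 535.90.

535.90 points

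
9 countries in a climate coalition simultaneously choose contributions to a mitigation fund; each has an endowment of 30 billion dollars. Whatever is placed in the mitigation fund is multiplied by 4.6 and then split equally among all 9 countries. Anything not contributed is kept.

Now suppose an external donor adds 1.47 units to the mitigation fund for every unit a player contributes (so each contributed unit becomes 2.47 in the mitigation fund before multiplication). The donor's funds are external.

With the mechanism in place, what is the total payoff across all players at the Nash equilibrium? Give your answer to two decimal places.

With the mechanism, a contributed unit returns 4.6 × 2.47 / 9 = 1.2624 per unit of net cost to the contributor — now above 1 — so contributing fully is weakly dominant for every player.
So the Nash equilibrium is full contribution by all 9; the group earns 4.6 × 2.47 × 270 = 3067.74.

3067.74 billion dollars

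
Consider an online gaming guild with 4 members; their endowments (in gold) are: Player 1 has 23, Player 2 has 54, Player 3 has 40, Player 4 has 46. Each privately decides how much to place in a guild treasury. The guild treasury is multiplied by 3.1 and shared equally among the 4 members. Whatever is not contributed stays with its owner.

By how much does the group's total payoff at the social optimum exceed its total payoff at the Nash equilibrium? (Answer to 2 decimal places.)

342.30 gold

The private return per contributed unit is 3.1/4 = 0.7750 < 1 for every player regardless of endowment, so the Nash equilibrium is zero contribution and the group total is Σ E_j = 23 + 54 + 40 + 46 = 163.
Each contributed unit returns 3.100 to the group, so the social optimum is full contribution by everyone: group total = 3.100 × 163 = 505.30.
Efficiency loss = (3.100 − 1) × 163 = 342.30.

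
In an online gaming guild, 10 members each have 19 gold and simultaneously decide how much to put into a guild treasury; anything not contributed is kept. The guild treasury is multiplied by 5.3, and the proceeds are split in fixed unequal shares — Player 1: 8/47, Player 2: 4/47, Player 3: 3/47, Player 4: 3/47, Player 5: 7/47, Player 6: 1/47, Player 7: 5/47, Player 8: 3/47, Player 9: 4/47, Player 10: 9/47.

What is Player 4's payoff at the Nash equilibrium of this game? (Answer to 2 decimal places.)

For player j, contributing a unit is worthwhile iff 5.3 × (j's share) ≥ 1, i.e. iff j's share is at least 0.1887.
Only Player 10 (9/47) clears that bar, contributing 19; the remaining 9 contribute 0. Total contributed: 19.
Player 4 keeps 19 and receives 5.3 × 19 × 3/47 = 6.43 from the guild treasury, for a payoff of 25.43.

25.43 gold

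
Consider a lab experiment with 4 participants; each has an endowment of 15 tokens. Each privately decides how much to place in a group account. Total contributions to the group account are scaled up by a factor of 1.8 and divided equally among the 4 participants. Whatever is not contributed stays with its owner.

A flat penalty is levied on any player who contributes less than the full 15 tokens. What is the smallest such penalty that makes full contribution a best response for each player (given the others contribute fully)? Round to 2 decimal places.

Given the others contribute fully, the best deviation is to contribute 0 (any partial contribution still incurs the fine and gives up units whose private return 0.4500 is below 1).
Deviating from 15 to 0 saves 15 tokens but forfeits the deviator's share of the drop in the group account: 1.8/4 × 15 = 6.75.
So the deviation gain is 15 − 6.75 = 8.25, and the fine must be at least 8.25 tokens to wipe it out.

8.25 tokens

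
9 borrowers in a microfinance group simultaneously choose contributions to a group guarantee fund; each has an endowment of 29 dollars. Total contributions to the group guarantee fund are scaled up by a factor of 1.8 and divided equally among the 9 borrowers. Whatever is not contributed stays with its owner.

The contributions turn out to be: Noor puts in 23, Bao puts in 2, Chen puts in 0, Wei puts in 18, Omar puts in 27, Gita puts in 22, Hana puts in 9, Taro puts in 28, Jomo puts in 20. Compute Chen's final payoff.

58.80 dollars

Total contributed: 23 + 2 + 0 + 18 + 27 + 22 + 9 + 28 + 20 = 149.
Each receives 1.8 × 149 / 9 = 29.80 from the group guarantee fund.
Chen keeps 29 − 0 = 29, so Chen's payoff is 29 + 29.80 = 58.80.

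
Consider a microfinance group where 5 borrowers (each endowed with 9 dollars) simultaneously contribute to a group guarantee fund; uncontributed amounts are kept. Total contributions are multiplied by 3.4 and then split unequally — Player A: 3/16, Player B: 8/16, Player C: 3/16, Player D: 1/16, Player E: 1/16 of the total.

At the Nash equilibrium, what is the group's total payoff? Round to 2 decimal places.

66.60 dollars

Player j's private return per contributed unit is 3.4 × (j's share). Contributing is weakly dominant for j when that share is at least 1/3.4 = 0.2941, and contributing 0 is dominant otherwise.
Only Player B (8/16) clears that bar, contributing 9; the remaining 4 contribute 0. Total contributed: 9.
The group guarantee fund pays out 3.4 × 9 = 30.60 in total (split across the unequal shares, but the aggregate is all that matters for the group sum).
The 4 free-riders keep 9 each, adding 36. Group total = 36 + 30.60 = 66.60.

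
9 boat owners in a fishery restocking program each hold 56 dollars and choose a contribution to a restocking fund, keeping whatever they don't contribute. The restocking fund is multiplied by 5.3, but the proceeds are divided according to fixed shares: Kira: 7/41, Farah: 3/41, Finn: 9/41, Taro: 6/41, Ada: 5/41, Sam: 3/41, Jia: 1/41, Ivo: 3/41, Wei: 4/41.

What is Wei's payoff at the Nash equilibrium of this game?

A player with share s gets back 5.3·s per unit contributed, so full contribution is dominant for anyone with s > 1/5.3 = 0.1887 and zero contribution is dominant for anyone below.
Only Finn (9/41) clears that bar, contributing 56; the remaining 8 contribute 0. Total contributed: 56.
Wei keeps 56 and receives 5.3 × 56 × 4/41 = 28.96 from the restocking fund, for a payoff of 84.96.

84.96 dollars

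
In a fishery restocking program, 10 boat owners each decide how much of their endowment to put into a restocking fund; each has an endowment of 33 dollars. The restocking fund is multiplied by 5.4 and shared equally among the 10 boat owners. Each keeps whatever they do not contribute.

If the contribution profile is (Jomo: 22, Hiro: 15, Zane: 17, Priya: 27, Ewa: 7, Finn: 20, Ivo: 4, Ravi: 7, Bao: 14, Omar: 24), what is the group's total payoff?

1020.80 dollars

Total contributed: 22 + 15 + 17 + 27 + 7 + 20 + 4 + 7 + 14 + 24 = 157; total kept: 10 × 33 − 157 = 173.
The restocking fund pays out 5.4 × 157 = 847.80 in aggregate.
Group total = 173 + 847.80 = 1020.80.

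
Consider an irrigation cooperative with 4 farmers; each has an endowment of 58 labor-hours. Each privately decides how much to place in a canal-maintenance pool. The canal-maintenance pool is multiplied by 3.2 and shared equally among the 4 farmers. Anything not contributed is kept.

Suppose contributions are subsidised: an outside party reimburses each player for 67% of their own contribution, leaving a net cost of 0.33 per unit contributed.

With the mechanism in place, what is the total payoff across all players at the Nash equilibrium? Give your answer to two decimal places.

897.84 labor-hours

The effective private return per unit is now (3.2/4) / 0.33 = 2.4242 > 1, so every player's dominant strategy flips to full contribution.
At the Nash equilibrium everyone contributes 58. Group total payoff = 4 × (58 × 0.67 + 3.2 × 58) = 897.84.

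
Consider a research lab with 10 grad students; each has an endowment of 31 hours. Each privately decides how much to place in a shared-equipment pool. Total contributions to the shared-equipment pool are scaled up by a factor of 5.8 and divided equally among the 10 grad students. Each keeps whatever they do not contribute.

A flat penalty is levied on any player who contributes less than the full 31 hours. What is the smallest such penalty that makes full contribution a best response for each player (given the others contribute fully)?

13.02 hours

Given the others contribute fully, the best deviation is to contribute 0 (any partial contribution still incurs the fine and gives up units whose private return 0.5800 is below 1).
Deviating from 31 to 0 saves 31 hours but forfeits the deviator's share of the drop in the shared-equipment pool: 5.8/10 × 31 = 17.98.
So the deviation gain is 31 − 17.98 = 13.02, and the fine must be at least 13.02 hours to wipe it out.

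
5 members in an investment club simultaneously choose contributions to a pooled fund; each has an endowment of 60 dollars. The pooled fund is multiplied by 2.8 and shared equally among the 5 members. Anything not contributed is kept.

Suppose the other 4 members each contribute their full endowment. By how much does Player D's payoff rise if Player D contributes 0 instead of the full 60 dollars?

26.40 dollars

Switching from a contribution of 60 to 0 lets Player D keep an extra 60 dollars, but lowers the pooled fund by 60, which costs Player D their own share of that drop: 2.8/5 × 60 = 33.60.
Net gain = 60 − 33.60 = 26.40. The private return per contributed unit (0.5600) is below 1, so free-riding is indeed the best response regardless of what the others do.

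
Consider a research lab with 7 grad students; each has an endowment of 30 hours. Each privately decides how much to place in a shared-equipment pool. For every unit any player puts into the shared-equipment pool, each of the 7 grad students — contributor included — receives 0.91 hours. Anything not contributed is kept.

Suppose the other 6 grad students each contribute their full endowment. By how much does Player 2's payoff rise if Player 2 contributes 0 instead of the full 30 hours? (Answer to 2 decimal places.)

Switching from a contribution of 30 to 0 lets Player 2 keep an extra 30 hours, but lowers the shared-equipment pool by 30, which costs Player 2 their own share of that drop: 0.91 × 30 = 27.30.
Net gain = 30 − 27.30 = 2.70. The private return per contributed unit (0.91) is below 1, so free-riding is indeed the best response regardless of what the others do.

2.70 hours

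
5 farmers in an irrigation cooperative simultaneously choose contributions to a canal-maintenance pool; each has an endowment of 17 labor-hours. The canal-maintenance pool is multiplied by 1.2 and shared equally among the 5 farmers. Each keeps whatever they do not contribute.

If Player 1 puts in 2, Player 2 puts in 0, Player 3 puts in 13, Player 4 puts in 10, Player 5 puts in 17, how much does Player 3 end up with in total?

Total contributed: 2 + 0 + 13 + 10 + 17 = 42.
Each receives 1.2 × 42 / 5 = 10.08 from the canal-maintenance pool.
Player 3 keeps 17 − 13 = 4, so Player 3's payoff is 4 + 10.08 = 14.08.

14.08 labor-hours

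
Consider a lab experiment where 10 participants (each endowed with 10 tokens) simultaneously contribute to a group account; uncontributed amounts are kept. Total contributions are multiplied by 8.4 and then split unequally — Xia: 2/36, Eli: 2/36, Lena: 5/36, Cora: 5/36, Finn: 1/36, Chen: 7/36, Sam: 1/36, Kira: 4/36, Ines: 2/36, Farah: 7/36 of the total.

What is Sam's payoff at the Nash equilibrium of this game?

19.33 tokens

A player with share s gets back 8.4·s per unit contributed, so full contribution is dominant for anyone with s > 1/8.4 = 0.1190 and zero contribution is dominant for anyone below.
Lena, Cora, Chen and Farah are above the threshold, contributing 10 each; the remaining 6 contribute 0. Total contributed: 40.
Sam keeps 10 and receives 8.4 × 40 × 1/36 = 9.33 from the group account, for a payoff of 19.33.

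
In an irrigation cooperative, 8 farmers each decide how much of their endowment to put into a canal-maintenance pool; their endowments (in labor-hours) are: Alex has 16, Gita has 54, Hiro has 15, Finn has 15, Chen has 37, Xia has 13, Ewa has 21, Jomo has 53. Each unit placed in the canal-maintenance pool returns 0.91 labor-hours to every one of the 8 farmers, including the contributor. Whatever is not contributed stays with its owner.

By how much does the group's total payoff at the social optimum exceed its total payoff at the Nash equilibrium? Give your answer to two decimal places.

1406.72 labor-hours

The private return per contributed unit is 0.91 < 1 for everyone, so the Nash equilibrium is zero contribution and the group total is Σ E_j = 16 + 54 + 15 + 15 + 37 + 13 + 21 + 53 = 224.
Each contributed unit returns 7.280 to the group, so the social optimum is full contribution by everyone: group total = 7.280 × 224 = 1630.72.
Efficiency loss = (7.280 − 1) × 224 = 1406.72.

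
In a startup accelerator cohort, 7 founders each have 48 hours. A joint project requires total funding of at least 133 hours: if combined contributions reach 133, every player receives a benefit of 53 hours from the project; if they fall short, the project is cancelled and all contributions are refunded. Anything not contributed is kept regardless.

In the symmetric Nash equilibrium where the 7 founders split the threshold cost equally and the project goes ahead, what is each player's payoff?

82 hours

Equal share of the threshold: 133/7 = 19.
At this profile no one gains by cutting their contribution: any cut drops the total below 133, the project is cancelled, contributions are refunded, and the deviator ends with 48, which is less than 48 − 19 + 53 = 82. Contributing more than 19 just wastes the excess. So contributing exactly 19 is a best response.
Each player's payoff: 48 − 19 + 53 = 82.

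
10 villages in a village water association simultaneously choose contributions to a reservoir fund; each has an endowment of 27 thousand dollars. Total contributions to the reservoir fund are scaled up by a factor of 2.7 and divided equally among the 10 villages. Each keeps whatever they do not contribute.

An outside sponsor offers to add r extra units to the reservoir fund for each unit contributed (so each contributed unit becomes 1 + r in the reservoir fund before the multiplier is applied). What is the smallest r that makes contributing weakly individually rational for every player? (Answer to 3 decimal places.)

With matching at rate r, one contributed unit becomes (1 + r) in the reservoir fund and returns 2.7 × (1 + r) / 10 to the contributor.
Setting this equal to 1: 1 + r = 10/2.7 = 3.7037.
So the minimum matching rate is r = 3.7037 − 1 = 2.704.

2.704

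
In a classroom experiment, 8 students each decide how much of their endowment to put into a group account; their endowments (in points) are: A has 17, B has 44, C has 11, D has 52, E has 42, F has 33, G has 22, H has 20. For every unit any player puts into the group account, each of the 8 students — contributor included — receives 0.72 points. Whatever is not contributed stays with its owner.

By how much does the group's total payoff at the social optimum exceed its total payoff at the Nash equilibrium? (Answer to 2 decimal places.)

The private return per contributed unit is 0.72 < 1 for everyone, so the Nash equilibrium is zero contribution and the group total is Σ E_j = 17 + 44 + 11 + 52 + 42 + 33 + 22 + 20 = 241.
Each contributed unit returns 5.760 to the group, so the social optimum is full contribution by everyone: group total = 5.760 × 241 = 1388.16.
Efficiency loss = (5.760 − 1) × 241 = 1147.16.

1147.16 points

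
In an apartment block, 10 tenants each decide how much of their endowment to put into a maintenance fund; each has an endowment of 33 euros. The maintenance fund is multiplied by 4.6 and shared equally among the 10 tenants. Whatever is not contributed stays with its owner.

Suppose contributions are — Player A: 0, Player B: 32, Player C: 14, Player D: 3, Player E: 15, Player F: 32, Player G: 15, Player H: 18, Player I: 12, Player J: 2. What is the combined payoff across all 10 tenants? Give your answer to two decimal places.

844.80 euros

Total contributed: 0 + 32 + 14 + 3 + 15 + 32 + 15 + 18 + 12 + 2 = 143; total kept: 10 × 33 − 143 = 187.
The maintenance fund pays out 4.6 × 143 = 657.80 in aggregate.
Group total = 187 + 657.80 = 844.80.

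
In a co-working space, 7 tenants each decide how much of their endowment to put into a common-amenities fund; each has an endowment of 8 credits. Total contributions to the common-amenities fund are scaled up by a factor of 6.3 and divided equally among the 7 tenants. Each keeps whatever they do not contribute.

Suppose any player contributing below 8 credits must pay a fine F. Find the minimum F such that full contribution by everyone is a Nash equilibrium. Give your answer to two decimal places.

0.80 credits

Given the others contribute fully, the best deviation is to contribute 0 (any partial contribution still incurs the fine and gives up units whose private return 0.9000 is below 1).
Deviating from 8 to 0 saves 8 credits but forfeits the deviator's share of the drop in the common-amenities fund: 6.3/7 × 8 = 7.20.
So the deviation gain is 8 − 7.20 = 0.80, and the fine must be at least 0.80 credits to wipe it out.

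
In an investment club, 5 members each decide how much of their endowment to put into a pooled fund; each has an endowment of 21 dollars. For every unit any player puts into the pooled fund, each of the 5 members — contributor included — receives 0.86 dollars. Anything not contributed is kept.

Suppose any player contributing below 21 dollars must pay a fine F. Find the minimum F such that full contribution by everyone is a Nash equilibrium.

2.94 dollars

Given the others contribute fully, the best deviation is to contribute 0 (any partial contribution still incurs the fine and gives up units whose private return 0.86 is below 1).
Deviating from 21 to 0 saves 21 dollars but forfeits the deviator's share of the drop in the pooled fund: 0.86 × 21 = 18.06.
So the deviation gain is 21 − 18.06 = 2.94, and the fine must be at least 2.94 dollars to wipe it out.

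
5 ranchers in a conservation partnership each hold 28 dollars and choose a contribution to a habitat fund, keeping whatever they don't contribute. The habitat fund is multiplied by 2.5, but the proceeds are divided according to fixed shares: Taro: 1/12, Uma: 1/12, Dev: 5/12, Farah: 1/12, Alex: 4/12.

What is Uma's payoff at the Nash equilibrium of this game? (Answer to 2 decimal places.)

A player with share s gets back 2.5·s per unit contributed, so full contribution is dominant for anyone with s > 1/2.5 = 0.4000 and zero contribution is dominant for anyone below.
The only share above 0.4000 is Dev's 5/12, contributing 28; the remaining 4 contribute 0. Total contributed: 28.
Uma keeps 28 and receives 2.5 × 28 × 1/12 = 5.83 from the habitat fund, for a payoff of 33.83.

33.83 dollars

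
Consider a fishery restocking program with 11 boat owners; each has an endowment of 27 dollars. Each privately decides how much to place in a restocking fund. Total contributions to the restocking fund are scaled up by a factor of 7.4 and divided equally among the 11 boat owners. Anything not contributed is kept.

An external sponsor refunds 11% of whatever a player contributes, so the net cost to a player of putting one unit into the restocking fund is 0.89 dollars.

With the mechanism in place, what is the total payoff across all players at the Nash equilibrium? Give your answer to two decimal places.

With the mechanism, a contributed unit returns (7.4/11) / 0.89 = 0.7559 per unit of net cost — still below 1 — so contributing 0 remains dominant for every player.
At the Nash equilibrium no one contributes; group total payoff = 11 × 27 = 297.

297.00 dollars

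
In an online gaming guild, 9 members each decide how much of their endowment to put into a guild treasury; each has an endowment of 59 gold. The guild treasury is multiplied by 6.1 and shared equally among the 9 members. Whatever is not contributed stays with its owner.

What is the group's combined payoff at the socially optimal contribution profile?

Each contributed unit returns 6.100 to the group as a whole (0.6778 to each of 9 players), which exceeds 1, so the social optimum is full contribution: group total = 6.100 × 531 = 3239.10.

3239.10 gold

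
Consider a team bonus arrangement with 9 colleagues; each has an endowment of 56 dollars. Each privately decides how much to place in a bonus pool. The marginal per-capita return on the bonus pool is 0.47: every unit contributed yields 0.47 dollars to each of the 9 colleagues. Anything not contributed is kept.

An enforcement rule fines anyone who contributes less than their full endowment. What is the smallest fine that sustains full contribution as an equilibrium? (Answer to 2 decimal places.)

29.68 dollars

Given the others contribute fully, the best deviation is to contribute 0 (any partial contribution still incurs the fine and gives up units whose private return 0.47 is below 1).
Deviating from 56 to 0 saves 56 dollars but forfeits the deviator's share of the drop in the bonus pool: 0.47 × 56 = 26.32.
So the deviation gain is 56 − 26.32 = 29.68, and the fine must be at least 29.68 dollars to wipe it out.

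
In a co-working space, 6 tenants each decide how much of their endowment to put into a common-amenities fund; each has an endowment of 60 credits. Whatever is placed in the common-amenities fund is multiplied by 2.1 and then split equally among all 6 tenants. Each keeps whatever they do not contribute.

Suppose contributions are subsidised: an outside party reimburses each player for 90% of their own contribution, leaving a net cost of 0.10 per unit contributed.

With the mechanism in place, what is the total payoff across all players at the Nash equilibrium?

The effective private return per unit is now (2.1/6) / 0.10 = 3.5000 > 1, so every player's dominant strategy flips to full contribution.
At the Nash equilibrium everyone contributes 60. Group total payoff = 6 × (60 × 0.90 + 2.1 × 60) = 1080.00.

1080.00 credits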